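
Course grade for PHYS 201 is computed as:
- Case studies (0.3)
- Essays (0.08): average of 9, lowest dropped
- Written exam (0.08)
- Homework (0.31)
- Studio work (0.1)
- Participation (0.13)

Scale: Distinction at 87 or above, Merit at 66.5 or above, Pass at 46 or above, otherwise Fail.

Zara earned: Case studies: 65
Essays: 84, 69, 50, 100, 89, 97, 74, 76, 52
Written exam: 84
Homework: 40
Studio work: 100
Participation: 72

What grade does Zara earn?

Essays: drop 50 → average of remaining 8 = 641/8 = 80.125
Weighted total:
  Case studies 65 × 0.3 = 19.5
  Essays 80.125 × 0.08 = 6.41
  Written exam 84 × 0.08 = 6.72
  Homework 40 × 0.31 = 12.4
  Studio work 100 × 0.1 = 10
  Participation 72 × 0.13 = 9.36
Sum = 64.39
64.39 is ≥ 46 and < 66.5 → Pass

Pass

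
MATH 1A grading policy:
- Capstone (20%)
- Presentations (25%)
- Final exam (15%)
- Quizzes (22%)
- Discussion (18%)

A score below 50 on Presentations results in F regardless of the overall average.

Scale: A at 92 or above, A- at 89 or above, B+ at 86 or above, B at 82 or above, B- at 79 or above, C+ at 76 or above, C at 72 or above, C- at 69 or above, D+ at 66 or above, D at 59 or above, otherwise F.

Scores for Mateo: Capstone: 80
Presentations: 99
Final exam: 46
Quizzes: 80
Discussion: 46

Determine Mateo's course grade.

Presentations score 99 ≥ 50: minimum met.
Weighted total:
  Capstone 80 × 0.2 = 16
  Presentations 99 × 0.25 = 24.75
  Final exam 46 × 0.15 = 6.9
  Quizzes 80 × 0.22 = 17.6
  Discussion 46 × 0.18 = 8.28
Sum = 73.53
73.53 is ≥ 72 and < 76 → C

C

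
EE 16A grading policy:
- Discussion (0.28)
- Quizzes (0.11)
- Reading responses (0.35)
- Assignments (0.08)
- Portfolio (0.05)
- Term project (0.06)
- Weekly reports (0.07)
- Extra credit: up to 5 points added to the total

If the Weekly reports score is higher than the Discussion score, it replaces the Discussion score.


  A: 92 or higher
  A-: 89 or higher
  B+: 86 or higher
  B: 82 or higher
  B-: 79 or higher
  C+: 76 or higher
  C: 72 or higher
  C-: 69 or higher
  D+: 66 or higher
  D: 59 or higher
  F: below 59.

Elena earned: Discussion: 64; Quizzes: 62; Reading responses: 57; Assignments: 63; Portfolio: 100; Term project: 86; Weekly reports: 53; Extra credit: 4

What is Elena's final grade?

Weekly reports (53) ≤ Discussion (64), so Discussion stays at 64.
Weighted total:
  Discussion 64 × 0.28 = 17.92
  Quizzes 62 × 0.11 = 6.82
  Reading responses 57 × 0.35 = 19.95
  Assignments 63 × 0.08 = 5.04
  Portfolio 100 × 0.05 = 5
  Term project 86 × 0.06 = 5.16
  Weekly reports 53 × 0.07 = 3.71
Sum = 63.6
Extra credit: 63.6 + 4 = 67.6
67.6 is ≥ 66 and < 69 → D+

D+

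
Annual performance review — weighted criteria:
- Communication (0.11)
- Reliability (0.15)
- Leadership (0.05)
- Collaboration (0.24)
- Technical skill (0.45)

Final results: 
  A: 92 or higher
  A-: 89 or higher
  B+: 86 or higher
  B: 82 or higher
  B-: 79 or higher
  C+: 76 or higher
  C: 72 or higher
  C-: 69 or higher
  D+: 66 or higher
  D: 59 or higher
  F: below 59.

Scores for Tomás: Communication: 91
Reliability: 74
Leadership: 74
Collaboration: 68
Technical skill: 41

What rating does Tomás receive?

D

Weighted total:
  Communication 91 × 0.11 = 10.01
  Reliability 74 × 0.15 = 11.1
  Leadership 74 × 0.05 = 3.7
  Collaboration 68 × 0.24 = 16.32
  Technical skill 41 × 0.45 = 18.45
Sum = 59.58
59.58 is ≥ 59 and < 66 → D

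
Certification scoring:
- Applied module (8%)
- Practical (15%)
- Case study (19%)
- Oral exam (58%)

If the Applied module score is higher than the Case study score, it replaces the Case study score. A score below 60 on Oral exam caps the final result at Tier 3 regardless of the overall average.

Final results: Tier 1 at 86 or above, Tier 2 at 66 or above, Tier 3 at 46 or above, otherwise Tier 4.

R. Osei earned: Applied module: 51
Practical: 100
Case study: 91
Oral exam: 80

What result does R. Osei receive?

Applied module (51) ≤ Case study (91), so Case study stays at 91.
Oral exam score 80 ≥ 60: minimum met.
Weighted total:
  Applied module 51 × 0.08 = 4.08
  Practical 100 × 0.15 = 15
  Case study 91 × 0.19 = 17.29
  Oral exam 80 × 0.58 = 46.4
Sum = 82.77
82.77 is ≥ 66 and < 86 → Tier 2

Tier 2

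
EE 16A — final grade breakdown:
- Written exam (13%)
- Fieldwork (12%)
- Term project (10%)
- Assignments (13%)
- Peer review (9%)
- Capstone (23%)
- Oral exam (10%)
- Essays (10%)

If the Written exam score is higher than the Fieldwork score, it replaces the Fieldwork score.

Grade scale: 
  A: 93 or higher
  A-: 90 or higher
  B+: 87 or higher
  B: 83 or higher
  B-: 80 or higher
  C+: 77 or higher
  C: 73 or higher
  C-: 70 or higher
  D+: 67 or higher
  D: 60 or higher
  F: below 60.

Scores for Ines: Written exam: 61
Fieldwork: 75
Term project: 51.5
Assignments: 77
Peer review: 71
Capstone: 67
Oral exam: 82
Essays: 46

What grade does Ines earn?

D

Written exam (61) ≤ Fieldwork (75), so Fieldwork stays at 75.
Weighted total:
  Written exam 61 × 0.13 = 7.93
  Fieldwork 75 × 0.12 = 9
  Term project 51.5 × 0.1 = 5.15
  Assignments 77 × 0.13 = 10.01
  Peer review 71 × 0.09 = 6.39
  Capstone 67 × 0.23 = 15.41
  Oral exam 82 × 0.1 = 8.2
  Essays 46 × 0.1 = 4.6
Sum = 66.69
66.69 is ≥ 60 and < 67 → D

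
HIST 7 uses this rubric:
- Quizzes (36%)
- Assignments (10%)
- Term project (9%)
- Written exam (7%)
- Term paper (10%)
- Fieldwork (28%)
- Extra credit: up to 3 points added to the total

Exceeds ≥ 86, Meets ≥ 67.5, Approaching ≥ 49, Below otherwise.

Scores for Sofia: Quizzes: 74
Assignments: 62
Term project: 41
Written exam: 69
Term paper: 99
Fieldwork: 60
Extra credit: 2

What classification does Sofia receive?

Weighted total:
  Quizzes 74 × 0.36 = 26.64
  Assignments 62 × 0.1 = 6.2
  Term project 41 × 0.09 = 3.69
  Written exam 69 × 0.07 = 4.83
  Term paper 99 × 0.1 = 9.9
  Fieldwork 60 × 0.28 = 16.8
Sum = 68.06
Extra credit: 68.06 + 2 = 70.06
70.06 is ≥ 67.5 and < 86 → Meets

Meets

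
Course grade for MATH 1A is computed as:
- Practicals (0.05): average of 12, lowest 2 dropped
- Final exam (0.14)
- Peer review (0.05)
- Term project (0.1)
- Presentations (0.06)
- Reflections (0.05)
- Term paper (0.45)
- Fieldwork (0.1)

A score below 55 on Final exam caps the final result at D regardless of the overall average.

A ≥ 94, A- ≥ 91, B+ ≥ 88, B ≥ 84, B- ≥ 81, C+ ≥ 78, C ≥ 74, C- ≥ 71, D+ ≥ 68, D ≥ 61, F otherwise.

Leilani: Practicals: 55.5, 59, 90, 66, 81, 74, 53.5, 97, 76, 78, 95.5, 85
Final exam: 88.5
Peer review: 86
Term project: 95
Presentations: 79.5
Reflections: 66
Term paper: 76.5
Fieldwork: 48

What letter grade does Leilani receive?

Practicals: drop 53.5, 55.5 → average of remaining 10 = 801.5/10 = 80.15
Final exam score 88.5 ≥ 55: minimum met.
Weighted total:
  Practicals 80.15 × 0.05 = 4.0075
  Final exam 88.5 × 0.14 = 12.39
  Peer review 86 × 0.05 = 4.3
  Term project 95 × 0.1 = 9.5
  Presentations 79.5 × 0.06 = 4.77
  Reflections 66 × 0.05 = 3.3
  Term paper 76.5 × 0.45 = 34.425
  Fieldwork 48 × 0.1 = 4.8
Sum = 77.4925
77.4925 is ≥ 74 and < 78 → C

C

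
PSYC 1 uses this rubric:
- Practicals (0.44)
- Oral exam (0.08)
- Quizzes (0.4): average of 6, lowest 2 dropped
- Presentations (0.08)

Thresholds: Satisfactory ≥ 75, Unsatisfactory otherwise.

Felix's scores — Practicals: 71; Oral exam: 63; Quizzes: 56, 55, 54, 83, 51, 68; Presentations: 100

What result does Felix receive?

Quizzes: drop 51, 54 → average of remaining 4 = 262/4 = 65.5
Weighted total:
  Practicals 71 × 0.44 = 31.24
  Oral exam 63 × 0.08 = 5.04
  Quizzes 65.5 × 0.4 = 26.2
  Presentations 100 × 0.08 = 8
Sum = 70.48
70.48 < 75 → Unsatisfactory

Unsatisfactory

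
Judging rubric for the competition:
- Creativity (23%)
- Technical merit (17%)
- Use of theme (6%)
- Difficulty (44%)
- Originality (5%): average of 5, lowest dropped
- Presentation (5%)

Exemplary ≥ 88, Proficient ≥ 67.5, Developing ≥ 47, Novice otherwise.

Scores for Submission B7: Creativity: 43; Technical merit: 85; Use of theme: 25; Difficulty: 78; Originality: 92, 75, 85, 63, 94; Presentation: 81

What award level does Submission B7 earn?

Originality: drop 63 → average of remaining 4 = 346/4 = 86.5
Weighted total:
  Creativity 43 × 0.23 = 9.89
  Technical merit 85 × 0.17 = 14.45
  Use of theme 25 × 0.06 = 1.5
  Difficulty 78 × 0.44 = 34.32
  Originality 86.5 × 0.05 = 4.325
  Presentation 81 × 0.05 = 4.05
Sum = 68.535
68.535 is ≥ 67.5 and < 88 → Proficient

Proficient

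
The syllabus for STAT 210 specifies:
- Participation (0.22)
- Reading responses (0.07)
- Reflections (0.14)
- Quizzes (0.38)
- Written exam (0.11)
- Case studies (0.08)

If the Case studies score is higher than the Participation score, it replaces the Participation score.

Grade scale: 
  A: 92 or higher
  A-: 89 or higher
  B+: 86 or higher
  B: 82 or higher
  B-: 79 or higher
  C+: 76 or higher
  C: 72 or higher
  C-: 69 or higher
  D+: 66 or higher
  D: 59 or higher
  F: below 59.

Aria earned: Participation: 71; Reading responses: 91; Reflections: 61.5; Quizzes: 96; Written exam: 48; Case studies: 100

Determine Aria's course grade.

Case studies (100) > Participation (71), so Participation counts as 100.
Weighted total:
  Participation 100 × 0.22 = 22
  Reading responses 91 × 0.07 = 6.37
  Reflections 61.5 × 0.14 = 8.61
  Quizzes 96 × 0.38 = 36.48
  Written exam 48 × 0.11 = 5.28
  Case studies 100 × 0.08 = 8
Sum = 86.74
86.74 is ≥ 86 and < 89 → B+

B+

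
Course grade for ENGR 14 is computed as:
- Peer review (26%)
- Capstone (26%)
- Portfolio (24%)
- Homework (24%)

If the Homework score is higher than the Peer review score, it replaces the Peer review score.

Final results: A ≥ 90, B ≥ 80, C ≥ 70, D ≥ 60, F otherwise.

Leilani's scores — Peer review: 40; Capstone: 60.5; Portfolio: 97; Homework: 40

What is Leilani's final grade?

F

Homework (40) ≤ Peer review (40), so Peer review stays at 40.
Weighted total:
  Peer review 40 × 0.26 = 10.4
  Capstone 60.5 × 0.26 = 15.73
  Portfolio 97 × 0.24 = 23.28
  Homework 40 × 0.24 = 9.6
Sum = 59.01
59.01 < 60 → F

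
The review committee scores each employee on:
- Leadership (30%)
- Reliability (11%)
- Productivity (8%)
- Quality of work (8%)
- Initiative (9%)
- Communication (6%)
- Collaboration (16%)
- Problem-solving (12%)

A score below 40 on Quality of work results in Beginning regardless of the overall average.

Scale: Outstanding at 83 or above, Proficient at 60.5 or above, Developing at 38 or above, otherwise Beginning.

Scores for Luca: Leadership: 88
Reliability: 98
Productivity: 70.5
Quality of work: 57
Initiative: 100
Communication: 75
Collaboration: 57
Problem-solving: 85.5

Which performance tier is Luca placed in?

Proficient

Quality of work score 57 ≥ 40: minimum met.
Weighted total:
  Leadership 88 × 0.3 = 26.4
  Reliability 98 × 0.11 = 10.78
  Productivity 70.5 × 0.08 = 5.64
  Quality of work 57 × 0.08 = 4.56
  Initiative 100 × 0.09 = 9
  Communication 75 × 0.06 = 4.5
  Collaboration 57 × 0.16 = 9.12
  Problem-solving 85.5 × 0.12 = 10.26
Sum = 80.26
80.26 is ≥ 60.5 and < 83 → Proficient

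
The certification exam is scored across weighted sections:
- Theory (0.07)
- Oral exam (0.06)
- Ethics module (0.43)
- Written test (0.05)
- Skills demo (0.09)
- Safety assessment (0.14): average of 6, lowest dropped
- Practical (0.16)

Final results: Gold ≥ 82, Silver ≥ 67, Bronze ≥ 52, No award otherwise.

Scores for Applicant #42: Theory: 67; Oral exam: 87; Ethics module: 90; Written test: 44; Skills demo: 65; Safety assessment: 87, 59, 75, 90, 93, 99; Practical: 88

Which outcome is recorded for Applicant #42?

Safety assessment: drop 59 → average of remaining 5 = 444/5 = 88.8
Weighted total:
  Theory 67 × 0.07 = 4.69
  Oral exam 87 × 0.06 = 5.22
  Ethics module 90 × 0.43 = 38.7
  Written test 44 × 0.05 = 2.2
  Skills demo 65 × 0.09 = 5.85
  Safety assessment 88.8 × 0.14 = 12.432
  Practical 88 × 0.16 = 14.08
Sum = 83.172
83.172 ≥ 82 → Gold

Gold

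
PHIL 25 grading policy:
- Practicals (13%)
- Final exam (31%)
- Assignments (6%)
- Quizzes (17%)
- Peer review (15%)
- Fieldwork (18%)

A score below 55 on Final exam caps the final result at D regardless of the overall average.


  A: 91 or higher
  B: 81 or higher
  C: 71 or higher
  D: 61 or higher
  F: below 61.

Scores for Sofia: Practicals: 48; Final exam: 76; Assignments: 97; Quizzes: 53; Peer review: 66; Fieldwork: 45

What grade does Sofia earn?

D

Final exam score 76 ≥ 55: minimum met.
Weighted total:
  Practicals 48 × 0.13 = 6.24
  Final exam 76 × 0.31 = 23.56
  Assignments 97 × 0.06 = 5.82
  Quizzes 53 × 0.17 = 9.01
  Peer review 66 × 0.15 = 9.9
  Fieldwork 45 × 0.18 = 8.1
Sum = 62.63
62.63 is ≥ 61 and < 71 → D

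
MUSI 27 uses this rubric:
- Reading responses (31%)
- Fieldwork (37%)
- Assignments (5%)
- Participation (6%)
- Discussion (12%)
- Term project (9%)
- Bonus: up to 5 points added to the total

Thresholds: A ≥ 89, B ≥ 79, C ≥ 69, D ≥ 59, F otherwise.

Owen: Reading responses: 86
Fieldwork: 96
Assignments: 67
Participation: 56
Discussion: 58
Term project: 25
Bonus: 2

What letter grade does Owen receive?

B

Weighted total:
  Reading responses 86 × 0.31 = 26.66
  Fieldwork 96 × 0.37 = 35.52
  Assignments 67 × 0.05 = 3.35
  Participation 56 × 0.06 = 3.36
  Discussion 58 × 0.12 = 6.96
  Term project 25 × 0.09 = 2.25
Sum = 78.1
Bonus: 78.1 + 2 = 80.1
80.1 is ≥ 79 and < 89 → B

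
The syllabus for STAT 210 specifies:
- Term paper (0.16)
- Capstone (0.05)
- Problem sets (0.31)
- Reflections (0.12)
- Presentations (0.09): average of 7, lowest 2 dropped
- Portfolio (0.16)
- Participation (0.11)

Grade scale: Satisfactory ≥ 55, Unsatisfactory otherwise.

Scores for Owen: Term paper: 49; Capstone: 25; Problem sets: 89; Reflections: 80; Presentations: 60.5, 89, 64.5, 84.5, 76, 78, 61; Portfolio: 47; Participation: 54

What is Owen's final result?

Presentations: drop 60.5, 61 → average of remaining 5 = 392/5 = 78.4
Weighted total:
  Term paper 49 × 0.16 = 7.84
  Capstone 25 × 0.05 = 1.25
  Problem sets 89 × 0.31 = 27.59
  Reflections 80 × 0.12 = 9.6
  Presentations 78.4 × 0.09 = 7.056
  Portfolio 47 × 0.16 = 7.52
  Participation 54 × 0.11 = 5.94
Sum = 66.796
66.796 ≥ 55 → Satisfactory

Satisfactory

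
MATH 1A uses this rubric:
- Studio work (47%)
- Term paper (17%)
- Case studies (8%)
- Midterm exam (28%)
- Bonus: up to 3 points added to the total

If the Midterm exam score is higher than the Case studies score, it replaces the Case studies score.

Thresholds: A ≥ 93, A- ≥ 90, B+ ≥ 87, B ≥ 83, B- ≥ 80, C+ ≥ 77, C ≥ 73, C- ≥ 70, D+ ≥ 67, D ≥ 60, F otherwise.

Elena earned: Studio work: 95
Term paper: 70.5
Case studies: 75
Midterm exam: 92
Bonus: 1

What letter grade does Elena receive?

A-

Midterm exam (92) > Case studies (75), so Case studies counts as 92.
Weighted total:
  Studio work 95 × 0.47 = 44.65
  Term paper 70.5 × 0.17 = 11.985
  Case studies 92 × 0.08 = 7.36
  Midterm exam 92 × 0.28 = 25.76
Sum = 89.755
Bonus: 89.755 + 1 = 90.755
90.755 is ≥ 90 and < 93 → A-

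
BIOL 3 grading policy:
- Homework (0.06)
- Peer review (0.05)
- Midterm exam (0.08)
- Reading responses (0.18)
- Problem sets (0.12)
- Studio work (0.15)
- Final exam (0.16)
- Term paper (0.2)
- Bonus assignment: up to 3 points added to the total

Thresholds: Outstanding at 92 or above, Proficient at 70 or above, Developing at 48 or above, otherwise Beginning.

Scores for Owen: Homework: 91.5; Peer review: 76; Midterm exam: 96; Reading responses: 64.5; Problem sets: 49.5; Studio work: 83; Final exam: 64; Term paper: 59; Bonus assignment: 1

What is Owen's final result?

Weighted total:
  Homework 91.5 × 0.06 = 5.49
  Peer review 76 × 0.05 = 3.8
  Midterm exam 96 × 0.08 = 7.68
  Reading responses 64.5 × 0.18 = 11.61
  Problem sets 49.5 × 0.12 = 5.94
  Studio work 83 × 0.15 = 12.45
  Final exam 64 × 0.16 = 10.24
  Term paper 59 × 0.2 = 11.8
Sum = 69.01
Bonus assignment: 69.01 + 1 = 70.01
70.01 is ≥ 70 and < 92 → Proficient

Proficient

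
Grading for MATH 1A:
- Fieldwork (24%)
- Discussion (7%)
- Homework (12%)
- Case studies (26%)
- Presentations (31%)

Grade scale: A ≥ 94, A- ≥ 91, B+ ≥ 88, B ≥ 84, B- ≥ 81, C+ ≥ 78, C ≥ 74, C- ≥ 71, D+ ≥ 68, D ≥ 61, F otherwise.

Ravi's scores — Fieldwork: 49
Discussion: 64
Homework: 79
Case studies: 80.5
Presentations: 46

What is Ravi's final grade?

F

Weighted total:
  Fieldwork 49 × 0.24 = 11.76
  Discussion 64 × 0.07 = 4.48
  Homework 79 × 0.12 = 9.48
  Case studies 80.5 × 0.26 = 20.93
  Presentations 46 × 0.31 = 14.26
Sum = 60.91
60.91 < 61 → F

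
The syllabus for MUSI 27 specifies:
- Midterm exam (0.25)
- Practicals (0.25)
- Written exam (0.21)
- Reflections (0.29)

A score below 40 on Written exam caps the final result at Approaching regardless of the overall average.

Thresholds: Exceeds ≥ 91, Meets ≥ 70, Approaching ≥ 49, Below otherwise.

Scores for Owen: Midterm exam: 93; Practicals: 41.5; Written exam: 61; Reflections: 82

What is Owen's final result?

Meets

Written exam score 61 ≥ 40: minimum met.
Weighted total:
  Midterm exam 93 × 0.25 = 23.25
  Practicals 41.5 × 0.25 = 10.375
  Written exam 61 × 0.21 = 12.81
  Reflections 82 × 0.29 = 23.78
Sum = 70.215
70.215 is ≥ 70 and < 91 → Meets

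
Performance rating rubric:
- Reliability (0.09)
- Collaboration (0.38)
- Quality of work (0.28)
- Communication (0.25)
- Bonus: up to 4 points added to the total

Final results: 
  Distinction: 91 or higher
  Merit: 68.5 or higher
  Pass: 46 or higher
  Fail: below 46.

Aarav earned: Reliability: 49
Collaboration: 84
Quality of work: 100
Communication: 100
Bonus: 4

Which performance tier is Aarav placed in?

Distinction

Weighted total:
  Reliability 49 × 0.09 = 4.41
  Collaboration 84 × 0.38 = 31.92
  Quality of work 100 × 0.28 = 28
  Communication 100 × 0.25 = 25
Sum = 89.33
Bonus: 89.33 + 4 = 93.33
93.33 ≥ 91 → Distinction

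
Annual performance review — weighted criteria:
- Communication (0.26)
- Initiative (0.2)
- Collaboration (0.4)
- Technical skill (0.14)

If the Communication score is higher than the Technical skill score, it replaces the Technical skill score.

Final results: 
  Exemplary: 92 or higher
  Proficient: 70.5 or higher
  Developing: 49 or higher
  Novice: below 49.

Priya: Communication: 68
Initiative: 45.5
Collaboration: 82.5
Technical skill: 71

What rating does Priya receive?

Communication (68) ≤ Technical skill (71), so Technical skill stays at 71.
Weighted total:
  Communication 68 × 0.26 = 17.68
  Initiative 45.5 × 0.2 = 9.1
  Collaboration 82.5 × 0.4 = 33
  Technical skill 71 × 0.14 = 9.94
Sum = 69.72
69.72 is ≥ 49 and < 70.5 → Developing

Developing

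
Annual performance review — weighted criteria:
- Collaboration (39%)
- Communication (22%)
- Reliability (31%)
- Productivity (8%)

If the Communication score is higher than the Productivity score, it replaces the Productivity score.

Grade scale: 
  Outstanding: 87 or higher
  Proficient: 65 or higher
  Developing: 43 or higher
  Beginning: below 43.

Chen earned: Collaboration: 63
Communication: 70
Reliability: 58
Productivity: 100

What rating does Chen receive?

Communication (70) ≤ Productivity (100), so Productivity stays at 100.
Weighted total:
  Collaboration 63 × 0.39 = 24.57
  Communication 70 × 0.22 = 15.4
  Reliability 58 × 0.31 = 17.98
  Productivity 100 × 0.08 = 8
Sum = 65.95
65.95 is ≥ 65 and < 87 → Proficient

Proficient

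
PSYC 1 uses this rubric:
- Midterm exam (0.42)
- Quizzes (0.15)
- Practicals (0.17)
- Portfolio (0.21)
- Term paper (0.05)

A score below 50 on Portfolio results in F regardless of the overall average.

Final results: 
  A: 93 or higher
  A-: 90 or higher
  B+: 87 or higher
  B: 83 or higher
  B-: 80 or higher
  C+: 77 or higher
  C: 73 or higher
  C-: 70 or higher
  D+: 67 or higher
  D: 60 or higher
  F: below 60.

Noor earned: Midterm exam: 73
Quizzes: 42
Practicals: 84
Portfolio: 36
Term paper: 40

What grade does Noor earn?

Portfolio score 36 < 50: minimum not met.
Weighted total:
  Midterm exam 73 × 0.42 = 30.66
  Quizzes 42 × 0.15 = 6.3
  Practicals 84 × 0.17 = 14.28
  Portfolio 36 × 0.21 = 7.56
  Term paper 40 × 0.05 = 2
Sum = 60.8
Because the Portfolio minimum was not met, the result is F.

F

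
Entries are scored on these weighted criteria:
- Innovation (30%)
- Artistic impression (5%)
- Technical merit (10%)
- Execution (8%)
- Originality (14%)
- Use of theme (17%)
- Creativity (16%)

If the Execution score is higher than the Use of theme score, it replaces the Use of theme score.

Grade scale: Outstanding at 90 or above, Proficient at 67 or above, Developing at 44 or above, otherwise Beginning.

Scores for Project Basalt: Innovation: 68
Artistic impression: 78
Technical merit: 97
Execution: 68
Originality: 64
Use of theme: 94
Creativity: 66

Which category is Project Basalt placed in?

Execution (68) ≤ Use of theme (94), so Use of theme stays at 94.
Weighted total:
  Innovation 68 × 0.3 = 20.4
  Artistic impression 78 × 0.05 = 3.9
  Technical merit 97 × 0.1 = 9.7
  Execution 68 × 0.08 = 5.44
  Originality 64 × 0.14 = 8.96
  Use of theme 94 × 0.17 = 15.98
  Creativity 66 × 0.16 = 10.56
Sum = 74.94
74.94 is ≥ 67 and < 90 → Proficient

Proficient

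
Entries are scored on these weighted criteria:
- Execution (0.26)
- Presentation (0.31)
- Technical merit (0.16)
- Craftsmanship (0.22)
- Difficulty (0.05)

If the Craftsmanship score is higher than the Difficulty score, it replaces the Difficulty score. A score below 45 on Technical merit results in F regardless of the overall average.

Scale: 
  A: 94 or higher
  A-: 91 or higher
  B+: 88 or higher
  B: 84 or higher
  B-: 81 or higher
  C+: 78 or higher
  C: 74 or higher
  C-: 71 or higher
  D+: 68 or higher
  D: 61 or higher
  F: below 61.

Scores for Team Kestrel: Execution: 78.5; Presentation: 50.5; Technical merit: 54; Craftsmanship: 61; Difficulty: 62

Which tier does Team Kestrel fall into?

D

Craftsmanship (61) ≤ Difficulty (62), so Difficulty stays at 62.
Technical merit score 54 ≥ 45: minimum met.
Weighted total:
  Execution 78.5 × 0.26 = 20.41
  Presentation 50.5 × 0.31 = 15.655
  Technical merit 54 × 0.16 = 8.64
  Craftsmanship 61 × 0.22 = 13.42
  Difficulty 62 × 0.05 = 3.1
Sum = 61.225
61.225 is ≥ 61 and < 68 → D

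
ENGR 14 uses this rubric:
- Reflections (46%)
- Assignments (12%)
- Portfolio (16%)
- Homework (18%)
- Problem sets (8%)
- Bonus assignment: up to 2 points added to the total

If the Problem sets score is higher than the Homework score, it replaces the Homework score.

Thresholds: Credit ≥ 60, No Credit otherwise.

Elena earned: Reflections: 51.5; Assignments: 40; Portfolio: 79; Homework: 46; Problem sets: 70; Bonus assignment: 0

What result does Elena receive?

No Credit

Problem sets (70) > Homework (46), so Homework counts as 70.
Weighted total:
  Reflections 51.5 × 0.46 = 23.69
  Assignments 40 × 0.12 = 4.8
  Portfolio 79 × 0.16 = 12.64
  Homework 70 × 0.18 = 12.6
  Problem sets 70 × 0.08 = 5.6
Sum = 59.33
Bonus assignment: 59.33 + 0 = 59.33
59.33 < 60 → No Credit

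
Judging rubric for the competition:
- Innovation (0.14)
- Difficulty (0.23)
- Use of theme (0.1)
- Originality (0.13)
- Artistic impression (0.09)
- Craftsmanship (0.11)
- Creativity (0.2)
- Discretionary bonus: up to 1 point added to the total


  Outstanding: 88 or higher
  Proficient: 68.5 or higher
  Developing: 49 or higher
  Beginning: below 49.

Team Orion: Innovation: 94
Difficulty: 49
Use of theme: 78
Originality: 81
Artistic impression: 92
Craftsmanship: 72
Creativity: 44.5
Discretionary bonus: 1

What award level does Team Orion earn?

Weighted total:
  Innovation 94 × 0.14 = 13.16
  Difficulty 49 × 0.23 = 11.27
  Use of theme 78 × 0.1 = 7.8
  Originality 81 × 0.13 = 10.53
  Artistic impression 92 × 0.09 = 8.28
  Craftsmanship 72 × 0.11 = 7.92
  Creativity 44.5 × 0.2 = 8.9
Sum = 67.86
Discretionary bonus: 67.86 + 1 = 68.86
68.86 is ≥ 68.5 and < 88 → Proficient

Proficient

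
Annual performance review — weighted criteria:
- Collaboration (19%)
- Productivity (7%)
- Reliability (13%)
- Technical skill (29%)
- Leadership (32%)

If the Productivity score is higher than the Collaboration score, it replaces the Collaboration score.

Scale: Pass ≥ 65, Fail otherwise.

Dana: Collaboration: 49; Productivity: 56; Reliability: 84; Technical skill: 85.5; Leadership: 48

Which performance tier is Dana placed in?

Pass

Productivity (56) > Collaboration (49), so Collaboration counts as 56.
Weighted total:
  Collaboration 56 × 0.19 = 10.64
  Productivity 56 × 0.07 = 3.92
  Reliability 84 × 0.13 = 10.92
  Technical skill 85.5 × 0.29 = 24.795
  Leadership 48 × 0.32 = 15.36
Sum = 65.635
65.635 ≥ 65 → Pass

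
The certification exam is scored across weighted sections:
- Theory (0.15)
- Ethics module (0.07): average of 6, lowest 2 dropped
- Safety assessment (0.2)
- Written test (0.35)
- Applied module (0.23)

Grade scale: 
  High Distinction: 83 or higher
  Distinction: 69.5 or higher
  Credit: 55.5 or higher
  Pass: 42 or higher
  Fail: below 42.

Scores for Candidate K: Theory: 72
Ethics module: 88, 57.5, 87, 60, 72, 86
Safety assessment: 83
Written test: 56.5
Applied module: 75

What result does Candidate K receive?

Ethics module: drop 57.5, 60 → average of remaining 4 = 333/4 = 83.25
Weighted total:
  Theory 72 × 0.15 = 10.8
  Ethics module 83.25 × 0.07 = 5.8275
  Safety assessment 83 × 0.2 = 16.6
  Written test 56.5 × 0.35 = 19.775
  Applied module 75 × 0.23 = 17.25
Sum = 70.2525
70.2525 is ≥ 69.5 and < 83 → Distinction

Distinction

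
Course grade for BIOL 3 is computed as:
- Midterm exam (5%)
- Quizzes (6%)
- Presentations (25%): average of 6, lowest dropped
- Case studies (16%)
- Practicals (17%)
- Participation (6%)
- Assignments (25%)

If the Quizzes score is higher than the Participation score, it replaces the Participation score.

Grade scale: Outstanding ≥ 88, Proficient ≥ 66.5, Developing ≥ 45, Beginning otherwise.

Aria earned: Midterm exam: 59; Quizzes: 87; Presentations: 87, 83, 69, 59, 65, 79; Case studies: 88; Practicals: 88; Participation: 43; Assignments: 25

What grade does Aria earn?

Proficient

Presentations: drop 59 → average of remaining 5 = 383/5 = 76.6
Quizzes (87) > Participation (43), so Participation counts as 87.
Weighted total:
  Midterm exam 59 × 0.05 = 2.95
  Quizzes 87 × 0.06 = 5.22
  Presentations 76.6 × 0.25 = 19.15
  Case studies 88 × 0.16 = 14.08
  Practicals 88 × 0.17 = 14.96
  Participation 87 × 0.06 = 5.22
  Assignments 25 × 0.25 = 6.25
Sum = 67.83
67.83 is ≥ 66.5 and < 88 → Proficient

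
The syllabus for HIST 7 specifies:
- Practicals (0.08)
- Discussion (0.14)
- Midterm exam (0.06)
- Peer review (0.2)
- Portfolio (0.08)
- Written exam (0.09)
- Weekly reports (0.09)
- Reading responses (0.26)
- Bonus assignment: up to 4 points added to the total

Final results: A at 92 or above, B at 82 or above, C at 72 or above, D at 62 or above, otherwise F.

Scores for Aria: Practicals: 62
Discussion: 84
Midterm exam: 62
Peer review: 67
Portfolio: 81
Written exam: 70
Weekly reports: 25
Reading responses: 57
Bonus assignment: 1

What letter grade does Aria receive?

Weighted total:
  Practicals 62 × 0.08 = 4.96
  Discussion 84 × 0.14 = 11.76
  Midterm exam 62 × 0.06 = 3.72
  Peer review 67 × 0.2 = 13.4
  Portfolio 81 × 0.08 = 6.48
  Written exam 70 × 0.09 = 6.3
  Weekly reports 25 × 0.09 = 2.25
  Reading responses 57 × 0.26 = 14.82
Sum = 63.69
Bonus assignment: 63.69 + 1 = 64.69
64.69 is ≥ 62 and < 72 → D

D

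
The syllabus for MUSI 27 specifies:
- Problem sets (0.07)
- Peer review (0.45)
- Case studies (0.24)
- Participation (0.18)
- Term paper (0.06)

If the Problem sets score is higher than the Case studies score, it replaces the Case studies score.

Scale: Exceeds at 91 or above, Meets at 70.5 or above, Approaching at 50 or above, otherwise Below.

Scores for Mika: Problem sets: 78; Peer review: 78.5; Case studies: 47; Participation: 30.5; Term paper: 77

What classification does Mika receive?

Problem sets (78) > Case studies (47), so Case studies counts as 78.
Weighted total:
  Problem sets 78 × 0.07 = 5.46
  Peer review 78.5 × 0.45 = 35.325
  Case studies 78 × 0.24 = 18.72
  Participation 30.5 × 0.18 = 5.49
  Term paper 77 × 0.06 = 4.62
Sum = 69.615
69.615 is ≥ 50 and < 70.5 → Approaching

Approaching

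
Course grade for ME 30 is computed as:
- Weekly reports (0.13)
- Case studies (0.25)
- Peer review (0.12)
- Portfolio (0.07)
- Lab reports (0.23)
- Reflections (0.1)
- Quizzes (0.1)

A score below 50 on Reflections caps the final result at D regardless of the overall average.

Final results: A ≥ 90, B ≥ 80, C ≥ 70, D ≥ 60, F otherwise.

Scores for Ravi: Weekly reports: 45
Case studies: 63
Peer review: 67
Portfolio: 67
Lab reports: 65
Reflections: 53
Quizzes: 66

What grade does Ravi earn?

Reflections score 53 ≥ 50: minimum met.
Weighted total:
  Weekly reports 45 × 0.13 = 5.85
  Case studies 63 × 0.25 = 15.75
  Peer review 67 × 0.12 = 8.04
  Portfolio 67 × 0.07 = 4.69
  Lab reports 65 × 0.23 = 14.95
  Reflections 53 × 0.1 = 5.3
  Quizzes 66 × 0.1 = 6.6
Sum = 61.18
61.18 is ≥ 60 and < 70 → D

D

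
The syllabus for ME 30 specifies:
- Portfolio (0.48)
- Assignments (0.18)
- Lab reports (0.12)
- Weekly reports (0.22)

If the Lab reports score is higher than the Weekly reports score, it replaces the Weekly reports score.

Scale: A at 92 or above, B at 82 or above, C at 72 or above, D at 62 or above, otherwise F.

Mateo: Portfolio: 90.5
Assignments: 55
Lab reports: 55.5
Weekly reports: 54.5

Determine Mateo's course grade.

C

Lab reports (55.5) > Weekly reports (54.5), so Weekly reports counts as 55.5.
Weighted total:
  Portfolio 90.5 × 0.48 = 43.44
  Assignments 55 × 0.18 = 9.9
  Lab reports 55.5 × 0.12 = 6.66
  Weekly reports 55.5 × 0.22 = 12.21
Sum = 72.21
72.21 is ≥ 72 and < 82 → C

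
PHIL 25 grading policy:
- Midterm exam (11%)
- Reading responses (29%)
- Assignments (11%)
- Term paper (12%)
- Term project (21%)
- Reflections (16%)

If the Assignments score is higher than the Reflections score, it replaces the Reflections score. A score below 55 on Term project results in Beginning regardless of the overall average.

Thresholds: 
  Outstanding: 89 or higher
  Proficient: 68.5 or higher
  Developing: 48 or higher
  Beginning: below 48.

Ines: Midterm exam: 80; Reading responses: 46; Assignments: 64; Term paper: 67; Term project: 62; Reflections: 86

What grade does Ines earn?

Assignments (64) ≤ Reflections (86), so Reflections stays at 86.
Term project score 62 ≥ 55: minimum met.
Weighted total:
  Midterm exam 80 × 0.11 = 8.8
  Reading responses 46 × 0.29 = 13.34
  Assignments 64 × 0.11 = 7.04
  Term paper 67 × 0.12 = 8.04
  Term project 62 × 0.21 = 13.02
  Reflections 86 × 0.16 = 13.76
Sum = 64
64 is ≥ 48 and < 68.5 → Developing

Developing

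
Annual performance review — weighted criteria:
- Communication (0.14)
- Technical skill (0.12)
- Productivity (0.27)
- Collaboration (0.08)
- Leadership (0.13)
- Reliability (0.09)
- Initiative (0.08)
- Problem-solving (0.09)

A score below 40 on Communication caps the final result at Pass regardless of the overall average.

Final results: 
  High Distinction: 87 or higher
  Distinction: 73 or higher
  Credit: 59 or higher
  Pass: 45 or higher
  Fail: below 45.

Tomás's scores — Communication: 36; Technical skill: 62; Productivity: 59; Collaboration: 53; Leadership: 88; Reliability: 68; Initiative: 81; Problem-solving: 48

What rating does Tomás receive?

Communication score 36 < 40: minimum not met.
Weighted total:
  Communication 36 × 0.14 = 5.04
  Technical skill 62 × 0.12 = 7.44
  Productivity 59 × 0.27 = 15.93
  Collaboration 53 × 0.08 = 4.24
  Leadership 88 × 0.13 = 11.44
  Reliability 68 × 0.09 = 6.12
  Initiative 81 × 0.08 = 6.48
  Problem-solving 48 × 0.09 = 4.32
Sum = 61.01
61.01 would be Credit; cap at Pass applies → Pass.

Pass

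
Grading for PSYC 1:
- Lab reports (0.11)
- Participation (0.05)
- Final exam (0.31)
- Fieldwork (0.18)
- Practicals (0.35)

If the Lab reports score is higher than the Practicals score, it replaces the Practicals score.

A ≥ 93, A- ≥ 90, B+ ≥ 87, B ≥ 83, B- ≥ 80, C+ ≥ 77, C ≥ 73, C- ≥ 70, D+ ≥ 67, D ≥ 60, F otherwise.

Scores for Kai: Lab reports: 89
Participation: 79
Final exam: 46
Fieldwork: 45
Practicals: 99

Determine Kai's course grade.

Lab reports (89) ≤ Practicals (99), so Practicals stays at 99.
Weighted total:
  Lab reports 89 × 0.11 = 9.79
  Participation 79 × 0.05 = 3.95
  Final exam 46 × 0.31 = 14.26
  Fieldwork 45 × 0.18 = 8.1
  Practicals 99 × 0.35 = 34.65
Sum = 70.75
70.75 is ≥ 70 and < 73 → C-

C-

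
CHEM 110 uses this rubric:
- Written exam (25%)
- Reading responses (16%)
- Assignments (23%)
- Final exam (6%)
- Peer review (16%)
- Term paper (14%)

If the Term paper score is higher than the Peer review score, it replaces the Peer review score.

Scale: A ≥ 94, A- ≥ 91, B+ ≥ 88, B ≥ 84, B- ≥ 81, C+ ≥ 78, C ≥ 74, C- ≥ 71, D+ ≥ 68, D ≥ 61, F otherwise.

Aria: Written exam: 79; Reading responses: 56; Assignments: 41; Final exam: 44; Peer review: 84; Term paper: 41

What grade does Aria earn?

F

Term paper (41) ≤ Peer review (84), so Peer review stays at 84.
Weighted total:
  Written exam 79 × 0.25 = 19.75
  Reading responses 56 × 0.16 = 8.96
  Assignments 41 × 0.23 = 9.43
  Final exam 44 × 0.06 = 2.64
  Peer review 84 × 0.16 = 13.44
  Term paper 41 × 0.14 = 5.74
Sum = 59.96
59.96 < 61 → F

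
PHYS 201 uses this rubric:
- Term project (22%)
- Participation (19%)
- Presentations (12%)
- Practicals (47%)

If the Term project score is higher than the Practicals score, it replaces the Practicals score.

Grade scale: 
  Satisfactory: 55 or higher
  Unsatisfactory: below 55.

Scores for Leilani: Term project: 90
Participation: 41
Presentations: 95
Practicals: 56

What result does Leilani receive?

Term project (90) > Practicals (56), so Practicals counts as 90.
Weighted total:
  Term project 90 × 0.22 = 19.8
  Participation 41 × 0.19 = 7.79
  Presentations 95 × 0.12 = 11.4
  Practicals 90 × 0.47 = 42.3
Sum = 81.29
81.29 ≥ 55 → Satisfactory

Satisfactory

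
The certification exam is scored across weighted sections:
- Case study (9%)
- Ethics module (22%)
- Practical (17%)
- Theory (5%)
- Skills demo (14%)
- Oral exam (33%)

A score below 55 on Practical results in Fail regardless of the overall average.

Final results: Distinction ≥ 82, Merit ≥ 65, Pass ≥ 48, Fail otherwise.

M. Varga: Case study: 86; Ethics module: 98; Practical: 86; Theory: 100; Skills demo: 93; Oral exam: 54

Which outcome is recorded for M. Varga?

Merit

Practical score 86 ≥ 55: minimum met.
Weighted total:
  Case study 86 × 0.09 = 7.74
  Ethics module 98 × 0.22 = 21.56
  Practical 86 × 0.17 = 14.62
  Theory 100 × 0.05 = 5
  Skills demo 93 × 0.14 = 13.02
  Oral exam 54 × 0.33 = 17.82
Sum = 79.76
79.76 is ≥ 65 and < 82 → Merit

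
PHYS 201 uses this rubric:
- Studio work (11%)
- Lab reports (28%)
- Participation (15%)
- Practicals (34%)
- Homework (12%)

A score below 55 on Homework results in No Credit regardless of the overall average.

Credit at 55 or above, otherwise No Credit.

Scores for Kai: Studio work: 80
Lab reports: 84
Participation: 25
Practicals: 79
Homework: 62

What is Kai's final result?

Homework score 62 ≥ 55: minimum met.
Weighted total:
  Studio work 80 × 0.11 = 8.8
  Lab reports 84 × 0.28 = 23.52
  Participation 25 × 0.15 = 3.75
  Practicals 79 × 0.34 = 26.86
  Homework 62 × 0.12 = 7.44
Sum = 70.37
70.37 ≥ 55 → Credit

Credit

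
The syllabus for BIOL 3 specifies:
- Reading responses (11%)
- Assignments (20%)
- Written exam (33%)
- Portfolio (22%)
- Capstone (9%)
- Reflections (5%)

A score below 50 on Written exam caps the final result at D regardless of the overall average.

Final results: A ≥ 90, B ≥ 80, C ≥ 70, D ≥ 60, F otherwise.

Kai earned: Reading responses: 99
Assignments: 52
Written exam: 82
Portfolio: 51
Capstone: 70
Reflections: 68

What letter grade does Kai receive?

Written exam score 82 ≥ 50: minimum met.
Weighted total:
  Reading responses 99 × 0.11 = 10.89
  Assignments 52 × 0.2 = 10.4
  Written exam 82 × 0.33 = 27.06
  Portfolio 51 × 0.22 = 11.22
  Capstone 70 × 0.09 = 6.3
  Reflections 68 × 0.05 = 3.4
Sum = 69.27
69.27 is ≥ 60 and < 70 → D

D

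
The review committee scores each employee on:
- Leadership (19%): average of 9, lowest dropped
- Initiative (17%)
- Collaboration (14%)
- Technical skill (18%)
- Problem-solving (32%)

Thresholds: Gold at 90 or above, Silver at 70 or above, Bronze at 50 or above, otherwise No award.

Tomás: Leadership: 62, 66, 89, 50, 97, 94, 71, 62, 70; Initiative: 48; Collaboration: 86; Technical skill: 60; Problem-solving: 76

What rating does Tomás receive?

Bronze

Leadership: drop 50 → average of remaining 8 = 611/8 = 76.375
Weighted total:
  Leadership 76.375 × 0.19 = 14.51125
  Initiative 48 × 0.17 = 8.16
  Collaboration 86 × 0.14 = 12.04
  Technical skill 60 × 0.18 = 10.8
  Problem-solving 76 × 0.32 = 24.32
Sum = 69.83125
69.83125 is ≥ 50 and < 70 → Bronze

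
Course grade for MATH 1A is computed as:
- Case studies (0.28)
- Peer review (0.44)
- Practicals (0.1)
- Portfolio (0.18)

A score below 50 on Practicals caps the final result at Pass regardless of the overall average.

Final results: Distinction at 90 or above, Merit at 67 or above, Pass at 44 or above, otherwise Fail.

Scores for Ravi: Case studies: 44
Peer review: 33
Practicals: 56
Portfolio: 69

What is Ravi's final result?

Pass

Practicals score 56 ≥ 50: minimum met.
Weighted total:
  Case studies 44 × 0.28 = 12.32
  Peer review 33 × 0.44 = 14.52
  Practicals 56 × 0.1 = 5.6
  Portfolio 69 × 0.18 = 12.42
Sum = 44.86
44.86 is ≥ 44 and < 67 → Pass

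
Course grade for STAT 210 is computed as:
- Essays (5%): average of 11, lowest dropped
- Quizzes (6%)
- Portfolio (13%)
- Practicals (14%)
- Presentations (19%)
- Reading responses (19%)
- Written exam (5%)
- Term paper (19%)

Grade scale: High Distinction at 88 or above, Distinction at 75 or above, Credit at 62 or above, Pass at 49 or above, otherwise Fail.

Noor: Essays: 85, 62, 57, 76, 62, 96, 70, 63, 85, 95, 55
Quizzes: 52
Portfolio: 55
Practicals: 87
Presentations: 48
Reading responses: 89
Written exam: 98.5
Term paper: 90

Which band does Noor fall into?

Essays: drop 55 → average of remaining 10 = 751/10 = 75.1
Weighted total:
  Essays 75.1 × 0.05 = 3.755
  Quizzes 52 × 0.06 = 3.12
  Portfolio 55 × 0.13 = 7.15
  Practicals 87 × 0.14 = 12.18
  Presentations 48 × 0.19 = 9.12
  Reading responses 89 × 0.19 = 16.91
  Written exam 98.5 × 0.05 = 4.925
  Term paper 90 × 0.19 = 17.1
Sum = 74.26
74.26 is ≥ 62 and < 75 → Credit

Credit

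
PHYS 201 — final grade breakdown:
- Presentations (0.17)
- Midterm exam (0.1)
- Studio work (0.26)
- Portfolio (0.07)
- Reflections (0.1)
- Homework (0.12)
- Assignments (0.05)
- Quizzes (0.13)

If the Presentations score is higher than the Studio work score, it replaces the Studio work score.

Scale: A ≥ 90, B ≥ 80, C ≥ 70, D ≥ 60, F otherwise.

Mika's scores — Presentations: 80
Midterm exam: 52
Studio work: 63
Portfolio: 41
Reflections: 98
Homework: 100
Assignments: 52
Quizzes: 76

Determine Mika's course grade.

C

Presentations (80) > Studio work (63), so Studio work counts as 80.
Weighted total:
  Presentations 80 × 0.17 = 13.6
  Midterm exam 52 × 0.1 = 5.2
  Studio work 80 × 0.26 = 20.8
  Portfolio 41 × 0.07 = 2.87
  Reflections 98 × 0.1 = 9.8
  Homework 100 × 0.12 = 12
  Assignments 52 × 0.05 = 2.6
  Quizzes 76 × 0.13 = 9.88
Sum = 76.75
76.75 is ≥ 70 and < 80 → C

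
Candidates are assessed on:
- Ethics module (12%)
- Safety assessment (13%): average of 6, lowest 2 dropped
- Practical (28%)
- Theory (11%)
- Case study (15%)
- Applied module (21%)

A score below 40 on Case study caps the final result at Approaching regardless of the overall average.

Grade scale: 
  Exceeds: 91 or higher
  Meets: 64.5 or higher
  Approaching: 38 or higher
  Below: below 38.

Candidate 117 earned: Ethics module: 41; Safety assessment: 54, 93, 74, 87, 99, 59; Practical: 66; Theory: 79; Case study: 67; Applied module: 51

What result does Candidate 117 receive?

Approaching

Safety assessment: drop 54, 59 → average of remaining 4 = 353/4 = 88.25
Case study score 67 ≥ 40: minimum met.
Weighted total:
  Ethics module 41 × 0.12 = 4.92
  Safety assessment 88.25 × 0.13 = 11.4725
  Practical 66 × 0.28 = 18.48
  Theory 79 × 0.11 = 8.69
  Case study 67 × 0.15 = 10.05
  Applied module 51 × 0.21 = 10.71
Sum = 64.3225
64.3225 is ≥ 38 and < 64.5 → Approaching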